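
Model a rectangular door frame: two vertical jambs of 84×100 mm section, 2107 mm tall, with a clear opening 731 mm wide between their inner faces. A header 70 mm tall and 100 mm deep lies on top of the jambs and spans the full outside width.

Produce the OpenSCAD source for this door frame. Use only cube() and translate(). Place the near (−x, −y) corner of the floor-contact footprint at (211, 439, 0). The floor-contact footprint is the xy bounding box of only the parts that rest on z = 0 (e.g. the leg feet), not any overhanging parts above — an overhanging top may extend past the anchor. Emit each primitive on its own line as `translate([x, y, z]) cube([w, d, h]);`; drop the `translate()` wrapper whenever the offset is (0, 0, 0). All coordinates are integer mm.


translate([211, 439, 0]) cube([84, 100, 2107]);
translate([1026, 439, 0]) cube([84, 100, 2107]);
translate([211, 439, 2107]) cube([899, 100, 70]);


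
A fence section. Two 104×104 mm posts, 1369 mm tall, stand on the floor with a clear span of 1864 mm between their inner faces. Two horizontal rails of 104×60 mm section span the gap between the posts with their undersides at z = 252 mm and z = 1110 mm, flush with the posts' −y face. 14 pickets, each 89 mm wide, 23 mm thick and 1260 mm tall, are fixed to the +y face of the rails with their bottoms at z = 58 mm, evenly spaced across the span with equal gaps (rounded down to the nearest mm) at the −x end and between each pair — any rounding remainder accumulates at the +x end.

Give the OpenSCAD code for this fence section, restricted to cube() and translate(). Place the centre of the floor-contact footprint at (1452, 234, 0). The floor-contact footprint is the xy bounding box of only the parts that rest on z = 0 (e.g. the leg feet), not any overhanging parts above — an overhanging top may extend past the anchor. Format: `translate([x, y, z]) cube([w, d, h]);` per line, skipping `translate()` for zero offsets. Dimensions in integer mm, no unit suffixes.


translate([416, 182, 0]) cube([104, 104, 1369]);
translate([2384, 182, 0]) cube([104, 104, 1369]);
translate([520, 182, 252]) cube([1864, 104, 60]);
translate([520, 182, 1110]) cube([1864, 104, 60]);
translate([561, 286, 58]) cube([89, 23, 1260]);
translate([691, 286, 58]) cube([89, 23, 1260]);
translate([821, 286, 58]) cube([89, 23, 1260]);
translate([951, 286, 58]) cube([89, 23, 1260]);
translate([1081, 286, 58]) cube([89, 23, 1260]);
translate([1211, 286, 58]) cube([89, 23, 1260]);
translate([1341, 286, 58]) cube([89, 23, 1260]);
translate([1471, 286, 58]) cube([89, 23, 1260]);
translate([1601, 286, 58]) cube([89, 23, 1260]);
translate([1731, 286, 58]) cube([89, 23, 1260]);
translate([1861, 286, 58]) cube([89, 23, 1260]);
translate([1991, 286, 58]) cube([89, 23, 1260]);
translate([2121, 286, 58]) cube([89, 23, 1260]);
translate([2251, 286, 58]) cube([89, 23, 1260]);


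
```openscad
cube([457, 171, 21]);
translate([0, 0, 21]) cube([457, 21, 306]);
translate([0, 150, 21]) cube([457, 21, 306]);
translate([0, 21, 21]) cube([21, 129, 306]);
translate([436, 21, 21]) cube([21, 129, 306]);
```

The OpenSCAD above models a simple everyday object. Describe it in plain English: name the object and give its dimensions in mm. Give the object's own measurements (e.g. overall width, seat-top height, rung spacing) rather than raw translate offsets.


An open-topped rectangular box: outside dimensions 457×171×327 mm, with a uniform wall and base thickness of 21 mm. The base is a full 457×171 slab on the floor; four walls sit on top of the base. The front and back walls (the −y and +y sides) span the full width; the two side walls fit between them.


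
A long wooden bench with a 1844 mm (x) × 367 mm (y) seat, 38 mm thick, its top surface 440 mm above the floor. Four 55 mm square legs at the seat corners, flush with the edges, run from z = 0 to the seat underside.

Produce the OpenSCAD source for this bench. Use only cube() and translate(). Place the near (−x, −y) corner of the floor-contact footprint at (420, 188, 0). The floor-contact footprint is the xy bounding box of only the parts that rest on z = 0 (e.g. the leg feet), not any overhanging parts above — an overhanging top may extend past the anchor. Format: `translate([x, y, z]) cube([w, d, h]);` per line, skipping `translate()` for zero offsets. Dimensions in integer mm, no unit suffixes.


translate([420, 188, 402]) cube([1844, 367, 38]);
translate([420, 188, 0]) cube([55, 55, 402]);
translate([420, 500, 0]) cube([55, 55, 402]);
translate([2209, 188, 0]) cube([55, 55, 402]);
translate([2209, 500, 0]) cube([55, 55, 402]);


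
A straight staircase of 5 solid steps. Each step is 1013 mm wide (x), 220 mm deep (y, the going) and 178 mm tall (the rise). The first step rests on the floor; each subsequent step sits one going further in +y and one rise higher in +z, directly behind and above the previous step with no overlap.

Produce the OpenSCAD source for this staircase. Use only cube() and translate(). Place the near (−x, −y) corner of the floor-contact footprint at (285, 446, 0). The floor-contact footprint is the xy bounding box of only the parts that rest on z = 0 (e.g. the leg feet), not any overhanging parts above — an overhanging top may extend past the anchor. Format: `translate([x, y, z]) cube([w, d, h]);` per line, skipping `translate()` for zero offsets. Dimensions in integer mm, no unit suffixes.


translate([285, 446, 0]) cube([1013, 220, 178]);
translate([285, 666, 178]) cube([1013, 220, 178]);
translate([285, 886, 356]) cube([1013, 220, 178]);
translate([285, 1106, 534]) cube([1013, 220, 178]);
translate([285, 1326, 712]) cube([1013, 220, 178]);


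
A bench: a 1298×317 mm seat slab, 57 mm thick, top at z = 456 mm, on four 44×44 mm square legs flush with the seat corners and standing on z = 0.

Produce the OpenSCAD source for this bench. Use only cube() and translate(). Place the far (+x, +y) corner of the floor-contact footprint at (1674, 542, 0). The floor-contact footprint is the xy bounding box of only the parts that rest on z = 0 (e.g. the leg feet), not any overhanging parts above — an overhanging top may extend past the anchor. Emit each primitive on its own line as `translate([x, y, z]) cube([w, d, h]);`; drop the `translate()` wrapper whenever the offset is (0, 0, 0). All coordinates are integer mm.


// leg_h = 456 − 57 = 399
translate([376, 225, 399]) cube([1298, 317, 57]);
translate([376, 225, 0]) cube([44, 44, 399]);
translate([376, 498, 0]) cube([44, 44, 399]);
translate([1630, 225, 0]) cube([44, 44, 399]);
translate([1630, 498, 0]) cube([44, 44, 399]);


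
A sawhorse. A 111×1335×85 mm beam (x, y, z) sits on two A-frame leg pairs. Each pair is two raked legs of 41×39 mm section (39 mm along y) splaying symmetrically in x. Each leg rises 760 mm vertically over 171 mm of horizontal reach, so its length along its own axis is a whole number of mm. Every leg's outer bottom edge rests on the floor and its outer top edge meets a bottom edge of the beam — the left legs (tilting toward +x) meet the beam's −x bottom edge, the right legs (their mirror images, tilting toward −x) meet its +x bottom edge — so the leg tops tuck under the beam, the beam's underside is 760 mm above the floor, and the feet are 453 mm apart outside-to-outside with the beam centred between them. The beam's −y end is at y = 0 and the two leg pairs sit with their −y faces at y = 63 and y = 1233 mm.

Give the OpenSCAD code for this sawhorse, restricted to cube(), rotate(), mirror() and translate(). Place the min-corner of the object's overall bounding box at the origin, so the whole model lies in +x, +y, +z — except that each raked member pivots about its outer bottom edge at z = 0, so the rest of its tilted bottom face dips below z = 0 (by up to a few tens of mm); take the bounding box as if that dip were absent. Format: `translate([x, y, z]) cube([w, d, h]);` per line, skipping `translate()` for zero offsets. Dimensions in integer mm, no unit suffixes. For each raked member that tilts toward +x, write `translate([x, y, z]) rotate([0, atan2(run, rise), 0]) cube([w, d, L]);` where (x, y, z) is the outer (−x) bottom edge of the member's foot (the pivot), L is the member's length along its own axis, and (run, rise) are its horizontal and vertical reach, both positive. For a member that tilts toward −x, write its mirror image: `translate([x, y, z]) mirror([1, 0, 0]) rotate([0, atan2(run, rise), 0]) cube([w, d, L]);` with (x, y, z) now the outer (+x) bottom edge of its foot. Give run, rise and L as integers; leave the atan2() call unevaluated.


// leg length = √(171² + 760²) = 779
// right-leg outer foot x = 2·171 + 111 = 453
// beam min-corner = (171, 0, 760)
translate([171, 0, 760]) cube([111, 1335, 85]);
translate([0, 63, 0]) rotate([0, atan2(171, 760), 0]) cube([41, 39, 779]);
translate([453, 63, 0]) mirror([1, 0, 0]) rotate([0, atan2(171, 760), 0]) cube([41, 39, 779]);
translate([0, 1233, 0]) rotate([0, atan2(171, 760), 0]) cube([41, 39, 779]);
translate([453, 1233, 0]) mirror([1, 0, 0]) rotate([0, atan2(171, 760), 0]) cube([41, 39, 779]);


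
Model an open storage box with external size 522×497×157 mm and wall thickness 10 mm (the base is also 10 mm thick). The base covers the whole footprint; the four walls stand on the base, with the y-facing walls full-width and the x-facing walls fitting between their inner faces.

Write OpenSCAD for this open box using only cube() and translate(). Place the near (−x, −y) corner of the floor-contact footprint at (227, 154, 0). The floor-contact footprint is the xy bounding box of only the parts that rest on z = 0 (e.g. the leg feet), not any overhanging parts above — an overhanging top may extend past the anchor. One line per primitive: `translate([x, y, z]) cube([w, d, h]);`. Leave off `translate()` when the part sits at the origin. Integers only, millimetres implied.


translate([227, 154, 0]) cube([522, 497, 10]);
translate([227, 154, 10]) cube([522, 10, 147]);
translate([227, 641, 10]) cube([522, 10, 147]);
translate([227, 164, 10]) cube([10, 477, 147]);
translate([739, 164, 10]) cube([10, 477, 147]);


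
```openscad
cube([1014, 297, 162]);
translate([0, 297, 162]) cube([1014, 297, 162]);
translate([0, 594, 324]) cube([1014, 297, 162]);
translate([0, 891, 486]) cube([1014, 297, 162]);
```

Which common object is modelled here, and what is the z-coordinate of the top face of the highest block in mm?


A staircase. The total rise is 648 mm.

4 identical blocks, each offset up and back from the previous — a staircase. Each step is 162 mm tall and there are 4 of them, so the total rise is 4 × 162 = 648 mm.


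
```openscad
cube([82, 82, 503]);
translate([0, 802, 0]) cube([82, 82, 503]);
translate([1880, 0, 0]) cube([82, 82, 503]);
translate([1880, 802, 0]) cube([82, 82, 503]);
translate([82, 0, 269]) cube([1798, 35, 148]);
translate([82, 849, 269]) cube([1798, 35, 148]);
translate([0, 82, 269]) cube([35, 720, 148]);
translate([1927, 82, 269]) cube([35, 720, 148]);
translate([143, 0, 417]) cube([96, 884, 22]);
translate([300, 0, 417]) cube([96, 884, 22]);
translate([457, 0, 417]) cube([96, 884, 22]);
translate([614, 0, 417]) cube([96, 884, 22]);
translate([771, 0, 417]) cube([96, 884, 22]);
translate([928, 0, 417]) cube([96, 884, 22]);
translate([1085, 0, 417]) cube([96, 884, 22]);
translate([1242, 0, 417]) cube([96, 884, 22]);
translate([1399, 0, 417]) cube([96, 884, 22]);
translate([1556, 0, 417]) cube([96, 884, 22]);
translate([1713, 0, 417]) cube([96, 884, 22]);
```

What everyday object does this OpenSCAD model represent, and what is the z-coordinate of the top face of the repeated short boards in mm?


A bed frame. The slat-top height is 439 mm.

Four posts, four rails, and a row of slats — a bed frame. Slats sit on the rails at z = 269 + 148 = 417; with slat thickness 22, the top is 439 mm.


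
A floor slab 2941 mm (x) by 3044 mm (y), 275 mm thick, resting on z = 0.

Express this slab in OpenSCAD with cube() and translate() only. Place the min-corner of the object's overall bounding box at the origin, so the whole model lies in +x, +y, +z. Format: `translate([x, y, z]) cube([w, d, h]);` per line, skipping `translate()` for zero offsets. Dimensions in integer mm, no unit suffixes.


cube([2941, 3044, 275]);


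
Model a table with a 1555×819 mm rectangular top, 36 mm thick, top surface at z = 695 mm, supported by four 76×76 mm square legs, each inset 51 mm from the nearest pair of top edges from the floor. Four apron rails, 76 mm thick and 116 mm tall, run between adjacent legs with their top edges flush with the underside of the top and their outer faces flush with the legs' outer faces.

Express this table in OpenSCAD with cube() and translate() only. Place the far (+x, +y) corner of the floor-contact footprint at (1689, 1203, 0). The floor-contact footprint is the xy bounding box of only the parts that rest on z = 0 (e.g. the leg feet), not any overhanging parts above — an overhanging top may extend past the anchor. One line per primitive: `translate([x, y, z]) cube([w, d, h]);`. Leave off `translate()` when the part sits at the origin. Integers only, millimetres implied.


translate([185, 435, 659]) cube([1555, 819, 36]);
translate([236, 486, 0]) cube([76, 76, 659]);
translate([1613, 486, 0]) cube([76, 76, 659]);
translate([236, 1127, 0]) cube([76, 76, 659]);
translate([1613, 1127, 0]) cube([76, 76, 659]);
translate([312, 486, 543]) cube([1301, 76, 116]);
translate([312, 1127, 543]) cube([1301, 76, 116]);
translate([236, 562, 543]) cube([76, 565, 116]);
translate([1613, 562, 543]) cube([76, 565, 116]);


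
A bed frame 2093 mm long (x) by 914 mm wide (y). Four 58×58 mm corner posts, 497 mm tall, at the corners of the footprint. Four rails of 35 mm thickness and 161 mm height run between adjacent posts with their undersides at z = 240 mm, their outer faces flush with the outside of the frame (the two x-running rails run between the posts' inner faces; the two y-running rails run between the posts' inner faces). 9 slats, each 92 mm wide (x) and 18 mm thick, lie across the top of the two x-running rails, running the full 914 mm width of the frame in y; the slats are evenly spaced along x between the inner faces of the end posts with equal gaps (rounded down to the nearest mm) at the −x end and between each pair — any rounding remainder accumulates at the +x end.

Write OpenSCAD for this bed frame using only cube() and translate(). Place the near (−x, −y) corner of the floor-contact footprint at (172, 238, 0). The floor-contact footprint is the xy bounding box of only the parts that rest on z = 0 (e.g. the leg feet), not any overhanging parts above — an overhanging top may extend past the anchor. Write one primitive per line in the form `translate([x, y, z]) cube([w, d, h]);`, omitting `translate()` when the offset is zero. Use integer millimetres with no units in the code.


// slat z = rail_z + rail_h = 240 + 161 = 401
// slat gap = ⌊(1977 − 9·92) / 10⌋ = 114
translate([172, 238, 0]) cube([58, 58, 497]);
translate([172, 1094, 0]) cube([58, 58, 497]);
translate([2207, 238, 0]) cube([58, 58, 497]);
translate([2207, 1094, 0]) cube([58, 58, 497]);
translate([230, 238, 240]) cube([1977, 35, 161]);
translate([230, 1117, 240]) cube([1977, 35, 161]);
translate([172, 296, 240]) cube([35, 798, 161]);
translate([2230, 296, 240]) cube([35, 798, 161]);
translate([344, 238, 401]) cube([92, 914, 18]);
translate([550, 238, 401]) cube([92, 914, 18]);
translate([756, 238, 401]) cube([92, 914, 18]);
translate([962, 238, 401]) cube([92, 914, 18]);
translate([1168, 238, 401]) cube([92, 914, 18]);
translate([1374, 238, 401]) cube([92, 914, 18]);
translate([1580, 238, 401]) cube([92, 914, 18]);
translate([1786, 238, 401]) cube([92, 914, 18]);
translate([1992, 238, 401]) cube([92, 914, 18]);


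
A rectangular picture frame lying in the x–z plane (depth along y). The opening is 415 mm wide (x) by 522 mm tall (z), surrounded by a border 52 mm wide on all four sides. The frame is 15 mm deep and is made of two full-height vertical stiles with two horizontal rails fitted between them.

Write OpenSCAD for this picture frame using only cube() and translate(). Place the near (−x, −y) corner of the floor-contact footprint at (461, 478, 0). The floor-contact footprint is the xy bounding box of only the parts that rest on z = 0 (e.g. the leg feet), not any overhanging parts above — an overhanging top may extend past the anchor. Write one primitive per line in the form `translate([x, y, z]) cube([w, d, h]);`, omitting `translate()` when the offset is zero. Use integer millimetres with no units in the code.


translate([461, 478, 0]) cube([52, 15, 626]);
translate([928, 478, 0]) cube([52, 15, 626]);
translate([513, 478, 0]) cube([415, 15, 52]);
translate([513, 478, 574]) cube([415, 15, 52]);


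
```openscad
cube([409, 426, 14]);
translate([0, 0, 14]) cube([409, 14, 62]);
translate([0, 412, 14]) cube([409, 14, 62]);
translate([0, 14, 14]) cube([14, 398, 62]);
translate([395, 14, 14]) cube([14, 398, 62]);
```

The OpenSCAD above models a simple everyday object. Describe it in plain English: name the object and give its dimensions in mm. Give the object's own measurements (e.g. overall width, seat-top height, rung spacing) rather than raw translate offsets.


An open-topped rectangular box: outside dimensions 409×426×76 mm, with a uniform wall and base thickness of 14 mm. The base is a full 409×426 slab on the floor; four walls sit on top of the base. The front and back walls (the −y and +y sides) span the full width; the two side walls fit between them.


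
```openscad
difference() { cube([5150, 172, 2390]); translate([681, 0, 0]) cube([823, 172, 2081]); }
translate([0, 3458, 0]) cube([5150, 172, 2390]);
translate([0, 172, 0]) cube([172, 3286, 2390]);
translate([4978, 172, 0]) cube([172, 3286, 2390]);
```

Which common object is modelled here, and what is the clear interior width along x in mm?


A single room. The interior width is 4806 mm.

Four walls enclosing a rectangle with a door in the front wall — a room. Outside width 5150 minus two 172 mm walls gives 4806 mm.


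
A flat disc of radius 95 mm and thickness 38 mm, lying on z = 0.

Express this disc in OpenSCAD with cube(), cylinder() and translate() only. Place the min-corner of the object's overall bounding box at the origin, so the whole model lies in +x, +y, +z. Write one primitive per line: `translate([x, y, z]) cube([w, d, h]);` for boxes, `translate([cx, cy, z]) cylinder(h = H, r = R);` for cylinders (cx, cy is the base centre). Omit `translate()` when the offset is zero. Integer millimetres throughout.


translate([95, 95, 0]) cylinder(h = 38, r = 95);


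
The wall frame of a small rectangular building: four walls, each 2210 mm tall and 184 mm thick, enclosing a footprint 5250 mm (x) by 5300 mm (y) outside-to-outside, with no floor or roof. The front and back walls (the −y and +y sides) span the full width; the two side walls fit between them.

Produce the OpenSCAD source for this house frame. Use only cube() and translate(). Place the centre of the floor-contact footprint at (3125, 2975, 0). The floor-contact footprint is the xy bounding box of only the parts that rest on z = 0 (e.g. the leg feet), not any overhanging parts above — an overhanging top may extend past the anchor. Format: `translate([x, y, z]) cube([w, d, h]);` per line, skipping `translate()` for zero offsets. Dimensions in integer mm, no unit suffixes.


translate([500, 325, 0]) cube([5250, 184, 2210]);
translate([500, 5441, 0]) cube([5250, 184, 2210]);
translate([500, 509, 0]) cube([184, 4932, 2210]);
translate([5566, 509, 0]) cube([184, 4932, 2210]);


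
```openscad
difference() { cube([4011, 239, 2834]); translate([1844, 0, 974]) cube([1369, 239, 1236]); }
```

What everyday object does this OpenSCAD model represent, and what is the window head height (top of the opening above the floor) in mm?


A wall with a window opening. The window head height is 2210 mm.

A wall with a rectangular opening subtracted — a window. Sill at z = 974, opening 1236 mm tall, so the head is at 974 + 1236 = 2210 mm.


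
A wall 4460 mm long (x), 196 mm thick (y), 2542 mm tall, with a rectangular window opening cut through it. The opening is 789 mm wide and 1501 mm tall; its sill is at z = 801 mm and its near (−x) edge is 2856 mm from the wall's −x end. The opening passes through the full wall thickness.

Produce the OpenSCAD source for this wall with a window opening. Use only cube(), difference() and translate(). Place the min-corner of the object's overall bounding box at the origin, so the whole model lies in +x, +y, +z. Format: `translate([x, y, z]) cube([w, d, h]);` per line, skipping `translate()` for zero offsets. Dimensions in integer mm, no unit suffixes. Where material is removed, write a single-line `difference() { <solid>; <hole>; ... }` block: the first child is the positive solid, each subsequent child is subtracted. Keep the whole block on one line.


difference() { cube([4460, 196, 2542]); translate([2856, 0, 801]) cube([789, 196, 1501]); }


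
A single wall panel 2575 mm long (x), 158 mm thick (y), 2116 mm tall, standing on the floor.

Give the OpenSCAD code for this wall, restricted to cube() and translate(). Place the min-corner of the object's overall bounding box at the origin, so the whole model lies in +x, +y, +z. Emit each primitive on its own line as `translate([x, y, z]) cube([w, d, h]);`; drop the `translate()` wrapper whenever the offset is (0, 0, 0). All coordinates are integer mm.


cube([2575, 158, 2116]);


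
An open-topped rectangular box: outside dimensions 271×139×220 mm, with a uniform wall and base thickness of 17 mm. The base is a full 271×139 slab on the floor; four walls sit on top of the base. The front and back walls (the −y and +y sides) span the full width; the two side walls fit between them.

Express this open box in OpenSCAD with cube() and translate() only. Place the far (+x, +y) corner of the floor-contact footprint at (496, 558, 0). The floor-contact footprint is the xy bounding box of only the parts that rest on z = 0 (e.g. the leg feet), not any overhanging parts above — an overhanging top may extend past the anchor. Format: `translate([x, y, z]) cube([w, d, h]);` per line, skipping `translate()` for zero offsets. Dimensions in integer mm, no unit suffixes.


translate([225, 419, 0]) cube([271, 139, 17]);
translate([225, 419, 17]) cube([271, 17, 203]);
translate([225, 541, 17]) cube([271, 17, 203]);
translate([225, 436, 17]) cube([17, 105, 203]);
translate([479, 436, 17]) cube([17, 105, 203]);


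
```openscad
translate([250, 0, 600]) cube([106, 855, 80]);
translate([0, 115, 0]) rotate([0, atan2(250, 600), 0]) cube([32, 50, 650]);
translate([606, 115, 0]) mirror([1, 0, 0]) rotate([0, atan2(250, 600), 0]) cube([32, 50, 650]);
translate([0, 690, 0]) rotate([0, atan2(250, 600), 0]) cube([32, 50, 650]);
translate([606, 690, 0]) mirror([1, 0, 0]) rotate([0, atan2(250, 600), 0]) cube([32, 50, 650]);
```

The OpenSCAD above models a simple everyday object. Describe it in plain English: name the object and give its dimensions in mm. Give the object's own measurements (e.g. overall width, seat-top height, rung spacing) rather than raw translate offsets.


A sawhorse. A 106×855×80 mm beam (x, y, z) sits on two A-frame leg pairs. Each pair is two raked legs of 32×50 mm section (50 mm along y) splaying symmetrically in x. Each leg rises 600 mm vertically over 250 mm of horizontal reach and is 650 mm long along its own axis. Every leg's outer bottom edge rests on the floor and its outer top edge meets a bottom edge of the beam — the left legs (tilting toward +x) meet the beam's −x bottom edge, the right legs (their mirror images, tilting toward −x) meet its +x bottom edge — so the leg tops tuck under the beam, the beam's underside is 600 mm above the floor, and the feet are 606 mm apart outside-to-outside with the beam centred between them. The two leg pairs are set in 115 mm from either end of the beam.


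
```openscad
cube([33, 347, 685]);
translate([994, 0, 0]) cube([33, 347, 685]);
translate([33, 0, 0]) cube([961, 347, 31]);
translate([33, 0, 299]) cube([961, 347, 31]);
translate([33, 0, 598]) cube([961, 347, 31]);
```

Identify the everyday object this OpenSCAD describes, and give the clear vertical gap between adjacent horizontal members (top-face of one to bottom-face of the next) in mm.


A bookshelf. The clear shelf gap is 268 mm.

Two tall side panels with 3 horizontal boards between them — a bookshelf. The first two shelf undersides are at z = 0 and z = 299; with shelf thickness 31, the clear gap is 299 − 0 − 31 = 268 mm.


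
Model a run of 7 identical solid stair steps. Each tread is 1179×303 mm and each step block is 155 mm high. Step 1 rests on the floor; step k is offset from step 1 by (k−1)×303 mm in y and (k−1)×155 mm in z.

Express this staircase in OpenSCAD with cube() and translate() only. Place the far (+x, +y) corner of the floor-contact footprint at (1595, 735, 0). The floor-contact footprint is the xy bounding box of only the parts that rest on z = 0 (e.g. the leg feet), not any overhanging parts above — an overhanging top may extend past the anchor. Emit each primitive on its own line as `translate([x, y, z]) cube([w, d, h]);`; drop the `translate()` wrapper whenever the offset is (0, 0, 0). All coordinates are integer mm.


translate([416, 432, 0]) cube([1179, 303, 155]);
translate([416, 735, 155]) cube([1179, 303, 155]);
translate([416, 1038, 310]) cube([1179, 303, 155]);
translate([416, 1341, 465]) cube([1179, 303, 155]);
translate([416, 1644, 620]) cube([1179, 303, 155]);
translate([416, 1947, 775]) cube([1179, 303, 155]);
translate([416, 2250, 930]) cube([1179, 303, 155]);


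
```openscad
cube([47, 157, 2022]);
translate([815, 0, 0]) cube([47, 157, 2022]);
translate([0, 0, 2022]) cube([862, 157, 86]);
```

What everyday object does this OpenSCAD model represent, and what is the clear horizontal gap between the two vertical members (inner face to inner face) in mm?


A door frame. The clear opening width is 768 mm.

Two 2022 mm tall posts with a header on top — a door frame. The left jamb is 47 mm wide at x = 0; the right jamb starts at x = 815. The clear opening is 815 − 47 = 768 mm.


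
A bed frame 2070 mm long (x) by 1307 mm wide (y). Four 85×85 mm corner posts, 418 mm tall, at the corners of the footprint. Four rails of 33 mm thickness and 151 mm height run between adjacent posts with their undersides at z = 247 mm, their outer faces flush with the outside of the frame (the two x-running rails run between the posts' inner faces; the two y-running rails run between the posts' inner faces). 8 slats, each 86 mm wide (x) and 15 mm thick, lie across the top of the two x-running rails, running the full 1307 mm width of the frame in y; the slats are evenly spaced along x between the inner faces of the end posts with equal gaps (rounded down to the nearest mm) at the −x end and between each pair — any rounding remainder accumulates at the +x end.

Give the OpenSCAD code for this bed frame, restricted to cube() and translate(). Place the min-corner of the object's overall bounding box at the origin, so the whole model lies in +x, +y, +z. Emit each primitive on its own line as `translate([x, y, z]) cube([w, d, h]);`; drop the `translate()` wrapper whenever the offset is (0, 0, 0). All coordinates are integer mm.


cube([85, 85, 418]);
translate([0, 1222, 0]) cube([85, 85, 418]);
translate([1985, 0, 0]) cube([85, 85, 418]);
translate([1985, 1222, 0]) cube([85, 85, 418]);
translate([85, 0, 247]) cube([1900, 33, 151]);
translate([85, 1274, 247]) cube([1900, 33, 151]);
translate([0, 85, 247]) cube([33, 1137, 151]);
translate([2037, 85, 247]) cube([33, 1137, 151]);
translate([219, 0, 398]) cube([86, 1307, 15]);
translate([439, 0, 398]) cube([86, 1307, 15]);
translate([659, 0, 398]) cube([86, 1307, 15]);
translate([879, 0, 398]) cube([86, 1307, 15]);
translate([1099, 0, 398]) cube([86, 1307, 15]);
translate([1319, 0, 398]) cube([86, 1307, 15]);
translate([1539, 0, 398]) cube([86, 1307, 15]);
translate([1759, 0, 398]) cube([86, 1307, 15]);


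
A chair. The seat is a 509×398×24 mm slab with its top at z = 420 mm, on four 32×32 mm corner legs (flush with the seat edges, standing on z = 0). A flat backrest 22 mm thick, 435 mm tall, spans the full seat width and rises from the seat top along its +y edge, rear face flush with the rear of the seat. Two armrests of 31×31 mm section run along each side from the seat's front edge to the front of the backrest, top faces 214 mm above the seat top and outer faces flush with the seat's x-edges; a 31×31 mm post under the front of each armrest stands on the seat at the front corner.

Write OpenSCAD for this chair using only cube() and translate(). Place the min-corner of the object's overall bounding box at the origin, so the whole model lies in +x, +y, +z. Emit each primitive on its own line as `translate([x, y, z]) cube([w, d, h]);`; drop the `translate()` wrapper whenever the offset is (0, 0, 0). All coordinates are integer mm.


translate([0, 0, 396]) cube([509, 398, 24]);
cube([32, 32, 396]);
translate([477, 0, 0]) cube([32, 32, 396]);
translate([0, 366, 0]) cube([32, 32, 396]);
translate([477, 366, 0]) cube([32, 32, 396]);
translate([0, 376, 420]) cube([509, 22, 435]);
translate([0, 0, 603]) cube([31, 376, 31]);
translate([478, 0, 603]) cube([31, 376, 31]);
translate([0, 0, 420]) cube([31, 31, 183]);
translate([478, 0, 420]) cube([31, 31, 183]);


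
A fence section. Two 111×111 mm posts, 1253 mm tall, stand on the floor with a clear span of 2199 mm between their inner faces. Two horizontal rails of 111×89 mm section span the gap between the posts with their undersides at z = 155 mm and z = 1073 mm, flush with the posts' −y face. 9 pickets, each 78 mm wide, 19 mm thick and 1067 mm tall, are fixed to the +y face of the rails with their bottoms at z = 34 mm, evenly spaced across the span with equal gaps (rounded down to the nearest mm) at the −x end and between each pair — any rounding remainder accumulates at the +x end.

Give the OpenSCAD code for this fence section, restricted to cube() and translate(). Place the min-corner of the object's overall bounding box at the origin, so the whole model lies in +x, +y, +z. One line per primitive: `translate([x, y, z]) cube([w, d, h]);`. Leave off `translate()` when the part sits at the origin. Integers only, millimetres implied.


cube([111, 111, 1253]);
translate([2310, 0, 0]) cube([111, 111, 1253]);
translate([111, 0, 155]) cube([2199, 111, 89]);
translate([111, 0, 1073]) cube([2199, 111, 89]);
translate([260, 111, 34]) cube([78, 19, 1067]);
translate([487, 111, 34]) cube([78, 19, 1067]);
translate([714, 111, 34]) cube([78, 19, 1067]);
translate([941, 111, 34]) cube([78, 19, 1067]);
translate([1168, 111, 34]) cube([78, 19, 1067]);
translate([1395, 111, 34]) cube([78, 19, 1067]);
translate([1622, 111, 34]) cube([78, 19, 1067]);
translate([1849, 111, 34]) cube([78, 19, 1067]);
translate([2076, 111, 34]) cube([78, 19, 1067]);


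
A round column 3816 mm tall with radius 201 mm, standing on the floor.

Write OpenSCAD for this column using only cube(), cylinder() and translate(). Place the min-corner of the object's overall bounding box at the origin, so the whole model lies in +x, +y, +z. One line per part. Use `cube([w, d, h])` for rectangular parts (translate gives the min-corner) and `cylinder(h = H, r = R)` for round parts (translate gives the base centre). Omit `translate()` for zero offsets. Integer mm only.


translate([201, 201, 0]) cylinder(h = 3816, r = 201);


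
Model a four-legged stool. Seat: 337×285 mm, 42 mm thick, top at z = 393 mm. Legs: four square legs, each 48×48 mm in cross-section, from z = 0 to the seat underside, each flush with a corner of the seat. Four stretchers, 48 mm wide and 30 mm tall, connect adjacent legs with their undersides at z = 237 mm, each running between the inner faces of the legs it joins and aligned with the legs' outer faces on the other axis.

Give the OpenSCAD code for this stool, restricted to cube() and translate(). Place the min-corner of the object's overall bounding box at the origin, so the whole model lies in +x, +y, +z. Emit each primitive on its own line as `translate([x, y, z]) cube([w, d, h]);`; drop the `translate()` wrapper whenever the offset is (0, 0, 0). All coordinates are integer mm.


// leg_h = 393 - 42 = 351
// stretcher span = 337 - 2*48 = 241
translate([0, 0, 351]) cube([337, 285, 42]);
cube([48, 48, 351]);
translate([289, 0, 0]) cube([48, 48, 351]);
translate([0, 237, 0]) cube([48, 48, 351]);
translate([289, 237, 0]) cube([48, 48, 351]);
translate([48, 0, 237]) cube([241, 48, 30]);
translate([48, 237, 237]) cube([241, 48, 30]);
translate([0, 48, 237]) cube([48, 189, 30]);
translate([289, 48, 237]) cube([48, 189, 30]);


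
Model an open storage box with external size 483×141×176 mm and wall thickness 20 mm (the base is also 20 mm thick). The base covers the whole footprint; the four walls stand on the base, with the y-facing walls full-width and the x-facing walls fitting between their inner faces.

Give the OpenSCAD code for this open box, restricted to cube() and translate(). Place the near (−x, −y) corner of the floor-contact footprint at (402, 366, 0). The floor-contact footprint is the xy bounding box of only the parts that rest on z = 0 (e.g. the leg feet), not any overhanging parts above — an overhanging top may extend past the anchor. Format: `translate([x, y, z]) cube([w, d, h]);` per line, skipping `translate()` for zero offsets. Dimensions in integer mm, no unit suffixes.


translate([402, 366, 0]) cube([483, 141, 20]);
translate([402, 366, 20]) cube([483, 20, 156]);
translate([402, 487, 20]) cube([483, 20, 156]);
translate([402, 386, 20]) cube([20, 101, 156]);
translate([865, 386, 20]) cube([20, 101, 156]);


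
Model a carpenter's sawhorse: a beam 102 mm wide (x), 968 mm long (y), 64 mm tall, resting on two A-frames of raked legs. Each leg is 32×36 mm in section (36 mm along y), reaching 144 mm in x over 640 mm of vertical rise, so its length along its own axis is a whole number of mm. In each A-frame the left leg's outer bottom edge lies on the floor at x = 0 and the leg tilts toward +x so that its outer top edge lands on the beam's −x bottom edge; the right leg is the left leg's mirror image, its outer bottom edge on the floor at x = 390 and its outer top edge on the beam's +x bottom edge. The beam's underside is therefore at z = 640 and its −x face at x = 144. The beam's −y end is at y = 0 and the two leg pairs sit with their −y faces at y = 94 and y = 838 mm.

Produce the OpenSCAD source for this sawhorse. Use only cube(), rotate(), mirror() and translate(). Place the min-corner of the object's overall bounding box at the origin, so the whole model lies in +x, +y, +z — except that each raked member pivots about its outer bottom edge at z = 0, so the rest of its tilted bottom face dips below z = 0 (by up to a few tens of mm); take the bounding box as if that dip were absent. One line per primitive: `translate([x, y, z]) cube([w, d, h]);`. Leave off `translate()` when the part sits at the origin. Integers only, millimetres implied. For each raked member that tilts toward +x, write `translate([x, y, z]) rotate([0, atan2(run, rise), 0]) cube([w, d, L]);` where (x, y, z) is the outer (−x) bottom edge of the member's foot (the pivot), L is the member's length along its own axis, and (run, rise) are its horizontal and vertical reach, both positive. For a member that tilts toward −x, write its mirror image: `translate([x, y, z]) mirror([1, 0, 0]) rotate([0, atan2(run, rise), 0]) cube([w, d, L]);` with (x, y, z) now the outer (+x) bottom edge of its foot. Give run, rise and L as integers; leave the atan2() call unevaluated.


// leg length = √(144² + 640²) = 656
// right-leg outer foot x = 2·144 + 102 = 390
// beam min-corner = (144, 0, 640)
translate([144, 0, 640]) cube([102, 968, 64]);
translate([0, 94, 0]) rotate([0, atan2(144, 640), 0]) cube([32, 36, 656]);
translate([390, 94, 0]) mirror([1, 0, 0]) rotate([0, atan2(144, 640), 0]) cube([32, 36, 656]);
translate([0, 838, 0]) rotate([0, atan2(144, 640), 0]) cube([32, 36, 656]);
translate([390, 838, 0]) mirror([1, 0, 0]) rotate([0, atan2(144, 640), 0]) cube([32, 36, 656]);


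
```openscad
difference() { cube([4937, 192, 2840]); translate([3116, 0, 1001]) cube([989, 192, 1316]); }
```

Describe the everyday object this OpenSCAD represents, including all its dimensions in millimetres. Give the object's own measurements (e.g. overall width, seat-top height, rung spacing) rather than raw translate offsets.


A wall 4937 mm long (x), 192 mm thick (y), 2840 mm tall, with a rectangular window opening cut through it. The opening is 989 mm wide and 1316 mm tall; its sill is at z = 1001 mm and its near (−x) edge is 3116 mm from the wall's −x end. The opening passes through the full wall thickness.


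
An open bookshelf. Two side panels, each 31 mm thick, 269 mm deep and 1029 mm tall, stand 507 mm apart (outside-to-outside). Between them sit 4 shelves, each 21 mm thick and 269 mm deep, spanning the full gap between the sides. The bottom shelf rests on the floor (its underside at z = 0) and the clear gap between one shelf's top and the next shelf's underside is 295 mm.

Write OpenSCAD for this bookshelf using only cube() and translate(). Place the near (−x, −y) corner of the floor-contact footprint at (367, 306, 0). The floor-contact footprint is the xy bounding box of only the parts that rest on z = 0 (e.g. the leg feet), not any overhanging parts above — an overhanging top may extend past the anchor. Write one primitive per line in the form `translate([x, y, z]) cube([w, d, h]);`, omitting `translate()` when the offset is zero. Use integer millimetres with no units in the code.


translate([367, 306, 0]) cube([31, 269, 1029]);
translate([843, 306, 0]) cube([31, 269, 1029]);
translate([398, 306, 0]) cube([445, 269, 21]);
translate([398, 306, 316]) cube([445, 269, 21]);
translate([398, 306, 632]) cube([445, 269, 21]);
translate([398, 306, 948]) cube([445, 269, 21]);


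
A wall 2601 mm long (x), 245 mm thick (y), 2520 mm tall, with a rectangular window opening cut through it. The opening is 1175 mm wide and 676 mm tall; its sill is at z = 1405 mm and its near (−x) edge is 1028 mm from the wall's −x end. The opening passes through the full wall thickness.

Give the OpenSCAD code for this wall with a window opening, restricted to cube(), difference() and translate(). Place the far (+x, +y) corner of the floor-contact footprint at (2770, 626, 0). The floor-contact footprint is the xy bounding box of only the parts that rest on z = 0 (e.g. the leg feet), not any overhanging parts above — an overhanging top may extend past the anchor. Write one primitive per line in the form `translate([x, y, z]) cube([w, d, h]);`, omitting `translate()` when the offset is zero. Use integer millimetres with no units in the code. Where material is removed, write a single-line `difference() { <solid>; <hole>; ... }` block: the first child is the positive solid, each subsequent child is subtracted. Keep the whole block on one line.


difference() { translate([169, 381, 0]) cube([2601, 245, 2520]); translate([1197, 381, 1405]) cube([1175, 245, 676]); }


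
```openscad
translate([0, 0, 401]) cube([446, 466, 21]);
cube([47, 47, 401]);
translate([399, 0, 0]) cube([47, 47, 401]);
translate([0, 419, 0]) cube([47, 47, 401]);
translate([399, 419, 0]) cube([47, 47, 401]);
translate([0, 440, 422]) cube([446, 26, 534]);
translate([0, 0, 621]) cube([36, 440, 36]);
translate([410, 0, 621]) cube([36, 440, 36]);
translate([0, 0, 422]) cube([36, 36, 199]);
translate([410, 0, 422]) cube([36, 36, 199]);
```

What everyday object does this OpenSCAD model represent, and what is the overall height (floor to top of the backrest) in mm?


A chair. The overall height is 956 mm.

A slab on four corner posts with a tall panel at the back — a chair. The seat slab sits at z = 401 with thickness 21, and the 534 mm backrest starts at the seat top, so the overall height is 401 + 21 + 534 = 956 mm.


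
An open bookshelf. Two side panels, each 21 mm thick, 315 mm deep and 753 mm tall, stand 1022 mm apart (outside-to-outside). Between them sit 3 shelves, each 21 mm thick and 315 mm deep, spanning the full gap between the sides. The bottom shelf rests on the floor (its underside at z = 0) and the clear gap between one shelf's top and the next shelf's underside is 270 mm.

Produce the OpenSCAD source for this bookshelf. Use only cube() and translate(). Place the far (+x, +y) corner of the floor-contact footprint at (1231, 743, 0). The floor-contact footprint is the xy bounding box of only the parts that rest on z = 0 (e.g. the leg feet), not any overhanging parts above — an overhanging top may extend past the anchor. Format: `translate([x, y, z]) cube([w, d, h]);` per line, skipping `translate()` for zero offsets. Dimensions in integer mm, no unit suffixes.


translate([209, 428, 0]) cube([21, 315, 753]);
translate([1210, 428, 0]) cube([21, 315, 753]);
translate([230, 428, 0]) cube([980, 315, 21]);
translate([230, 428, 291]) cube([980, 315, 21]);
translate([230, 428, 582]) cube([980, 315, 21]);
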